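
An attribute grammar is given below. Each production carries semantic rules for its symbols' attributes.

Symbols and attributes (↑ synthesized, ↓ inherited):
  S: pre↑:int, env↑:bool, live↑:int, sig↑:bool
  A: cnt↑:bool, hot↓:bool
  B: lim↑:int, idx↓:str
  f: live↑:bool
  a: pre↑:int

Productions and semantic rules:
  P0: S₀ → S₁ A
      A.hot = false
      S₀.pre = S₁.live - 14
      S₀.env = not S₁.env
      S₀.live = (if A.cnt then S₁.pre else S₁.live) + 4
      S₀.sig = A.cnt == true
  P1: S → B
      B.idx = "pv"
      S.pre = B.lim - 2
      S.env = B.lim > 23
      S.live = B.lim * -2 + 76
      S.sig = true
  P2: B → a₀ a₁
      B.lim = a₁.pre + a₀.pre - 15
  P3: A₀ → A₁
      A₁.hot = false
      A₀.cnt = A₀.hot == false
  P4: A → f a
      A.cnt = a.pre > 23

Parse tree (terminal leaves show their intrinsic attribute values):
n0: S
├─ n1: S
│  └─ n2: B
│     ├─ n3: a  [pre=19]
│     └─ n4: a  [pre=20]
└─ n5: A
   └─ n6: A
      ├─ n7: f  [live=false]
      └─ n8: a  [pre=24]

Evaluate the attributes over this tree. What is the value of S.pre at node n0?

1. n2.idx = "pv"  ["pv"]
2. n3.pre = 19  [terminal]
3. n4.pre = 20  [terminal]
4. n2.lim = 24  [a₁.pre + a₀.pre - 15]
5. n1.pre = 22  [B.lim - 2]
6. n1.env = true  [B.lim > 23]
7. n1.live = 28  [B.lim * -2 + 76]
8. n1.sig = true  [true]
9. n5.hot = false  [false]
10. n6.hot = false  [false]
11. n7.live = false  [terminal]
12. n8.pre = 24  [terminal]
13. n6.cnt = true  [a.pre > 23]
14. n5.cnt = true  [A₀.hot == false]
15. n0.pre = 14  [S₁.live - 14]
16. n0.env = false  [not S₁.env]
17. n0.live = 26  [(if A.cnt then S₁.pre else S₁.live) + 4]
18. n0.sig = true  [A.cnt == true]

14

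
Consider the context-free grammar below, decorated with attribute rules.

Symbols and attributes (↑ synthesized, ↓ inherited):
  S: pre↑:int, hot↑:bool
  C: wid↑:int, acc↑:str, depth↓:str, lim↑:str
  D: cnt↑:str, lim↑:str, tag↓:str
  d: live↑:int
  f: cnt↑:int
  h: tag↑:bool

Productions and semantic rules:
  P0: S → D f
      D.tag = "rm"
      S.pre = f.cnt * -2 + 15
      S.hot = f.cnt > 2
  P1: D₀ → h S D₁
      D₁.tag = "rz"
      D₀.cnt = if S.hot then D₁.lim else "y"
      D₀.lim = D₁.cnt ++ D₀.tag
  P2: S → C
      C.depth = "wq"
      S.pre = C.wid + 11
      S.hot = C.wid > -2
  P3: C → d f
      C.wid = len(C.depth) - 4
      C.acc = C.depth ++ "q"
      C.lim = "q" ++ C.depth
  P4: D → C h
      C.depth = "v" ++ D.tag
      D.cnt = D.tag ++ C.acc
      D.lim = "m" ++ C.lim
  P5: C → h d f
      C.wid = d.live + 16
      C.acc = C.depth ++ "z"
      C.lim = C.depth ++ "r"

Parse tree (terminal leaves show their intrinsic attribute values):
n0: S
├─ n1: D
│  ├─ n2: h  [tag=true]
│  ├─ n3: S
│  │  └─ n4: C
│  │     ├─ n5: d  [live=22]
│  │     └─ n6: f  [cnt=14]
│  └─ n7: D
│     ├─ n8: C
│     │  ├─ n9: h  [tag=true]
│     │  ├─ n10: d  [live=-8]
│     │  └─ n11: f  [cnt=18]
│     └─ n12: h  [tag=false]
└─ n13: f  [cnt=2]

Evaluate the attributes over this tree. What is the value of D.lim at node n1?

1. n1.tag = "rm"  ["rm"]
2. n2.tag = true  [terminal]
3. n4.depth = "wq"  ["wq"]
4. n5.live = 22  [terminal]
5. n6.cnt = 14  [terminal]
6. n4.wid = -2  [len(C.depth) - 4]
7. n4.acc = "wqq"  [C.depth ++ "q"]
8. n4.lim = "qwq"  ["q" ++ C.depth]
9. n3.pre = 9  [C.wid + 11]
10. n3.hot = false  [C.wid > -2]
11. n7.tag = "rz"  ["rz"]
12. n8.depth = "vrz"  ["v" ++ D.tag]
13. n9.tag = true  [terminal]
14. n10.live = -8  [terminal]
15. n11.cnt = 18  [terminal]
16. n8.wid = 8  [d.live + 16]
17. n8.acc = "vrzz"  [C.depth ++ "z"]
18. n8.lim = "vrzr"  [C.depth ++ "r"]
19. n12.tag = false  [terminal]
20. n7.cnt = "rzvrzz"  [D.tag ++ C.acc]
21. n7.lim = "mvrzr"  ["m" ++ C.lim]
22. n1.cnt = "y"  [if S.hot then D₁.lim else "y"]
23. n1.lim = "rzvrzzrm"  [D₁.cnt ++ D₀.tag]
24. n13.cnt = 2  [terminal]
25. n0.pre = 11  [f.cnt * -2 + 15]
26. n0.hot = false  [f.cnt > 2]

"rzvrzzrm"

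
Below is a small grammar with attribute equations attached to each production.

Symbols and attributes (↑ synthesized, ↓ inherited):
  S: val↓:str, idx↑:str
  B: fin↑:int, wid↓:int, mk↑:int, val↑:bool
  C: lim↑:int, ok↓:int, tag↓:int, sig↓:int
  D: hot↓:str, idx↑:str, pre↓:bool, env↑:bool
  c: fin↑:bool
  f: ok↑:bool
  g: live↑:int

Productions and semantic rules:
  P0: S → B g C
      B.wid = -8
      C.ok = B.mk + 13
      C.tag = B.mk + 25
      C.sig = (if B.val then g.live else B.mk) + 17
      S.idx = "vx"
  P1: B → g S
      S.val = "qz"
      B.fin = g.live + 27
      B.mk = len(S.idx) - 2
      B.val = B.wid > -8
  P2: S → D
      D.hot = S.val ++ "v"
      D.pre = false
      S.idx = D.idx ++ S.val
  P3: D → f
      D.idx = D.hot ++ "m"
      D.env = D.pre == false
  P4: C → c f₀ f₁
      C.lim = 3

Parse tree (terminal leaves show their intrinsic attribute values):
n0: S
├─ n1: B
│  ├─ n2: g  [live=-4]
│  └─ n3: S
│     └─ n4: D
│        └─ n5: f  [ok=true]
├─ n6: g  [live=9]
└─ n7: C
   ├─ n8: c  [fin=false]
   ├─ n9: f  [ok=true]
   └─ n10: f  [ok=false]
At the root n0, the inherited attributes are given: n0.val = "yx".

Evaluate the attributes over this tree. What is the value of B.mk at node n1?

1. n0.val = "yx"  [given at root]
2. n1.wid = -8  [-8]
3. n2.live = -4  [terminal]
4. n3.val = "qz"  ["qz"]
5. n4.hot = "qzv"  [S.val ++ "v"]
6. n4.pre = false  [false]
7. n5.ok = true  [terminal]
8. n4.idx = "qzvm"  [D.hot ++ "m"]
9. n4.env = true  [D.pre == false]
10. n3.idx = "qzvmqz"  [D.idx ++ S.val]
11. n1.fin = 23  [g.live + 27]
12. n1.mk = 4  [len(S.idx) - 2]
13. n1.val = false  [B.wid > -8]
14. n6.live = 9  [terminal]
15. n7.ok = 17  [B.mk + 13]
16. n7.tag = 29  [B.mk + 25]
17. n7.sig = 21  [(if B.val then g.live else B.mk) + 17]
18. n8.fin = false  [terminal]
19. n9.ok = true  [terminal]
20. n10.ok = false  [terminal]
21. n7.lim = 3  [3]
22. n0.idx = "vx"  ["vx"]

4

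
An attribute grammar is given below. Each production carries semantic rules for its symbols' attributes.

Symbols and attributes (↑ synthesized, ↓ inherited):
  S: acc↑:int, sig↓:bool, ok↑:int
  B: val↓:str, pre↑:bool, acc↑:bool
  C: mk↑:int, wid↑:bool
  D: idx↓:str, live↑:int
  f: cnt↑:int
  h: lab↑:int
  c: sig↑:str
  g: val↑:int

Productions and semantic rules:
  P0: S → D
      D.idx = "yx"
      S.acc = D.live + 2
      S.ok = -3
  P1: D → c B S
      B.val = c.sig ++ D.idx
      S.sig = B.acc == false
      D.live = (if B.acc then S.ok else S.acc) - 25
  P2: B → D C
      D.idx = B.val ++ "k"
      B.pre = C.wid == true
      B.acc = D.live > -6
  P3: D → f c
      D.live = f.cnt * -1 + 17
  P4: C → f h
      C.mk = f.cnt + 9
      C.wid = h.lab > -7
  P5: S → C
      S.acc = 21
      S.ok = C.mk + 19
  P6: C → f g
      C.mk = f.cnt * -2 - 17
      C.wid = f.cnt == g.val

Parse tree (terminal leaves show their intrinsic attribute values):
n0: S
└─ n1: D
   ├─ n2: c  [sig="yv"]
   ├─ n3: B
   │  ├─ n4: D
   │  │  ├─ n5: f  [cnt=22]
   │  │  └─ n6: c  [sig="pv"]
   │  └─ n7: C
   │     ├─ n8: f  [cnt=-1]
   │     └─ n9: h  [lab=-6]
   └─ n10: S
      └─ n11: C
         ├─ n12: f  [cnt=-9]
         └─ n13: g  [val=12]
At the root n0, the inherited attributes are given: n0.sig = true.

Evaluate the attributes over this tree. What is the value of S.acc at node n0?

-3

1. n0.sig = true  [given at root]
2. n1.idx = "yx"  ["yx"]
3. n2.sig = "yv"  [terminal]
4. n3.val = "yvyx"  [c.sig ++ D.idx]
5. n4.idx = "yvyxk"  [B.val ++ "k"]
6. n5.cnt = 22  [terminal]
7. n6.sig = "pv"  [terminal]
8. n4.live = -5  [f.cnt * -1 + 17]
9. n8.cnt = -1  [terminal]
10. n9.lab = -6  [terminal]
11. n7.mk = 8  [f.cnt + 9]
12. n7.wid = true  [h.lab > -7]
13. n3.pre = true  [C.wid == true]
14. n3.acc = true  [D.live > -6]
15. n10.sig = false  [B.acc == false]
16. n12.cnt = -9  [terminal]
17. n13.val = 12  [terminal]
18. n11.mk = 1  [f.cnt * -2 - 17]
19. n11.wid = false  [f.cnt == g.val]
20. n10.acc = 21  [21]
21. n10.ok = 20  [C.mk + 19]
22. n1.live = -5  [(if B.acc then S.ok else S.acc) - 25]
23. n0.acc = -3  [D.live + 2]
24. n0.ok = -3  [-3]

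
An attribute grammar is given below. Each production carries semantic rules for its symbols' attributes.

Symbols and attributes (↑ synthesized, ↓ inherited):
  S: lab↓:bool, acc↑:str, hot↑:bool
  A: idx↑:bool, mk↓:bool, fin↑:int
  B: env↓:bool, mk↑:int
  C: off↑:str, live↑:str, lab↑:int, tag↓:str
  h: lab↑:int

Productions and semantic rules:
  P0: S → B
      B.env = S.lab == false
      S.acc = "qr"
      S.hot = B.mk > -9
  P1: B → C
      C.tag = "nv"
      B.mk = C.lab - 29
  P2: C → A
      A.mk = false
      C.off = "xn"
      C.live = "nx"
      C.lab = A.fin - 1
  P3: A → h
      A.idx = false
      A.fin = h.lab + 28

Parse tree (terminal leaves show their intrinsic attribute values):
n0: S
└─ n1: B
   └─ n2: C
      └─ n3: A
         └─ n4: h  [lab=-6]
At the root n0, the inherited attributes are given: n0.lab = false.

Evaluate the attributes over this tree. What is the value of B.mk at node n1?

-8

1. n0.lab = false  [given at root]
2. n1.env = true  [S.lab == false]
3. n2.tag = "nv"  ["nv"]
4. n3.mk = false  [false]
5. n4.lab = -6  [terminal]
6. n3.idx = false  [false]
7. n3.fin = 22  [h.lab + 28]
8. n2.off = "xn"  ["xn"]
9. n2.live = "nx"  ["nx"]
10. n2.lab = 21  [A.fin - 1]
11. n1.mk = -8  [C.lab - 29]
12. n0.acc = "qr"  ["qr"]
13. n0.hot = true  [B.mk > -9]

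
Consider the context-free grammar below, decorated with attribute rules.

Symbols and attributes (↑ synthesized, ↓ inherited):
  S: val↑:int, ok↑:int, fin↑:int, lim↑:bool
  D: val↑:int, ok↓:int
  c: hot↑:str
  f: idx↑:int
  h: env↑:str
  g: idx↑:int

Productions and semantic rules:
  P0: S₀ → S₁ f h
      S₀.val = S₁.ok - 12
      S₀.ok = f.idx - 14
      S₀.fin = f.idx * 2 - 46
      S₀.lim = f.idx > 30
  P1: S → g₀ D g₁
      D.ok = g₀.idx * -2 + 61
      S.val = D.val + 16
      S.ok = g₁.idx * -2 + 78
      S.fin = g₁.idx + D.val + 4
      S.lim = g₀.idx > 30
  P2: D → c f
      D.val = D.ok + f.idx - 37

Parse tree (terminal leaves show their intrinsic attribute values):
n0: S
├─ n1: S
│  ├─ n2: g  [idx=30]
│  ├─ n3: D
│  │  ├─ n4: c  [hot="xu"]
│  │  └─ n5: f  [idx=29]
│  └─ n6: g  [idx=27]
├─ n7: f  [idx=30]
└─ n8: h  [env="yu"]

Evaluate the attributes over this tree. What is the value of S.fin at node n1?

24

1. n2.idx = 30  [terminal]
2. n3.ok = 1  [g₀.idx * -2 + 61]
3. n4.hot = "xu"  [terminal]
4. n5.idx = 29  [terminal]
5. n3.val = -7  [D.ok + f.idx - 37]
6. n6.idx = 27  [terminal]
7. n1.val = 9  [D.val + 16]
8. n1.ok = 24  [g₁.idx * -2 + 78]
9. n1.fin = 24  [g₁.idx + D.val + 4]
10. n1.lim = false  [g₀.idx > 30]
11. n7.idx = 30  [terminal]
12. n8.env = "yu"  [terminal]
13. n0.val = 12  [S₁.ok - 12]
14. n0.ok = 16  [f.idx - 14]
15. n0.fin = 14  [f.idx * 2 - 46]
16. n0.lim = false  [f.idx > 30]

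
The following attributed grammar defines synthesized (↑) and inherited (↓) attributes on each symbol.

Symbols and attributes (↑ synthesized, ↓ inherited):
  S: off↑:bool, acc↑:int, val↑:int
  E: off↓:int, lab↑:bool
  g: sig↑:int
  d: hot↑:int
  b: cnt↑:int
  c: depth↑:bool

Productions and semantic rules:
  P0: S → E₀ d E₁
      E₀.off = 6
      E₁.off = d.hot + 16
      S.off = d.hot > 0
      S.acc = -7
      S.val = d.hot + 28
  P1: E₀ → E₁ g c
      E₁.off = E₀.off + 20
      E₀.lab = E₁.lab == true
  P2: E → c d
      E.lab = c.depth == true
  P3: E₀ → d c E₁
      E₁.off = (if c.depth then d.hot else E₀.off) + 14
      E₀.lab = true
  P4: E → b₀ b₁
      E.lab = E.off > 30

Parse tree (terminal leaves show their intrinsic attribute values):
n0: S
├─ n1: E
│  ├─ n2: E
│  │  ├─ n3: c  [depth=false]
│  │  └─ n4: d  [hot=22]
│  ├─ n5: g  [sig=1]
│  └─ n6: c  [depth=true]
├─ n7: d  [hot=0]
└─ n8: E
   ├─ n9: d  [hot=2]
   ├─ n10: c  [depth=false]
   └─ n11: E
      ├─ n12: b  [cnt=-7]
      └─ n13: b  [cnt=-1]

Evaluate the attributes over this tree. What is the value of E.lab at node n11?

false

1. n1.off = 6  [6]
2. n2.off = 26  [E₀.off + 20]
3. n3.depth = false  [terminal]
4. n4.hot = 22  [terminal]
5. n2.lab = false  [c.depth == true]
6. n5.sig = 1  [terminal]
7. n6.depth = true  [terminal]
8. n1.lab = false  [E₁.lab == true]
9. n7.hot = 0  [terminal]
10. n8.off = 16  [d.hot + 16]
11. n9.hot = 2  [terminal]
12. n10.depth = false  [terminal]
13. n11.off = 30  [(if c.depth then d.hot else E₀.off) + 14]
14. n12.cnt = -7  [terminal]
15. n13.cnt = -1  [terminal]
16. n11.lab = false  [E.off > 30]
17. n8.lab = true  [true]
18. n0.off = false  [d.hot > 0]
19. n0.acc = -7  [-7]
20. n0.val = 28  [d.hot + 28]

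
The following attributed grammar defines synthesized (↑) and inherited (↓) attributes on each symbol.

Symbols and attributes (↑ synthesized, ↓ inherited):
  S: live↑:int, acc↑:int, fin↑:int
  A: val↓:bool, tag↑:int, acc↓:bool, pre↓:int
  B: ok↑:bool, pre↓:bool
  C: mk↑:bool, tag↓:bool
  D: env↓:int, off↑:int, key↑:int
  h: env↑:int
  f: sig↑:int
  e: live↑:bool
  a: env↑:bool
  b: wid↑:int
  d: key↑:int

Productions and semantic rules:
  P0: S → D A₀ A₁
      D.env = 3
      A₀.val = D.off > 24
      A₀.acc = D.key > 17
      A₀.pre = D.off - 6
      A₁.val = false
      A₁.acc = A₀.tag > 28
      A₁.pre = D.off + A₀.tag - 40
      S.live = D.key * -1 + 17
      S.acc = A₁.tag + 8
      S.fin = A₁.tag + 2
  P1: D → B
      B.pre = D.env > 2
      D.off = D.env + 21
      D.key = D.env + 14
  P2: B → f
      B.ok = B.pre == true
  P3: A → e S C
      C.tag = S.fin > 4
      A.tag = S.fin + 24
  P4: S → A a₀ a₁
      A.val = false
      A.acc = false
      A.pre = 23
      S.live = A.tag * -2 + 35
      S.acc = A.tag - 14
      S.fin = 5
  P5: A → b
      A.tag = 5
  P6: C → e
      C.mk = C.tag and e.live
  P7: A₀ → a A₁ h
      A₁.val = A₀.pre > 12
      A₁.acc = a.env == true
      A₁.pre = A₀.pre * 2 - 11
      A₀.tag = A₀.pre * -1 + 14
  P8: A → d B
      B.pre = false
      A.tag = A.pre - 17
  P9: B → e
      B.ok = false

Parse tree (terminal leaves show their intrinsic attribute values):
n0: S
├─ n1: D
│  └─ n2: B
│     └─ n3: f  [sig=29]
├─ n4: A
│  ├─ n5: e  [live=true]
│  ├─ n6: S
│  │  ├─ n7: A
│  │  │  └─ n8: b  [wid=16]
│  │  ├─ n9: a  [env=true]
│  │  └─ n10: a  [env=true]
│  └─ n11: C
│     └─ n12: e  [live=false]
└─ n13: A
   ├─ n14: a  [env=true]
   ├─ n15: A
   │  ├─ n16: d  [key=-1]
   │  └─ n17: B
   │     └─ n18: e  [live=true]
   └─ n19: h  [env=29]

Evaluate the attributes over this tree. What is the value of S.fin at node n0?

3

1. n1.env = 3  [3]
2. n2.pre = true  [D.env > 2]
3. n3.sig = 29  [terminal]
4. n2.ok = true  [B.pre == true]
5. n1.off = 24  [D.env + 21]
6. n1.key = 17  [D.env + 14]
7. n4.val = false  [D.off > 24]
8. n4.acc = false  [D.key > 17]
9. n4.pre = 18  [D.off - 6]
10. n5.live = true  [terminal]
11. n7.val = false  [false]
12. n7.acc = false  [false]
13. n7.pre = 23  [23]
14. n8.wid = 16  [terminal]
15. n7.tag = 5  [5]
16. n9.env = true  [terminal]
17. n10.env = true  [terminal]
18. n6.live = 25  [A.tag * -2 + 35]
19. n6.acc = -9  [A.tag - 14]
20. n6.fin = 5  [5]
21. n11.tag = true  [S.fin > 4]
22. n12.live = false  [terminal]
23. n11.mk = false  [C.tag and e.live]
24. n4.tag = 29  [S.fin + 24]
25. n13.val = false  [false]
26. n13.acc = true  [A₀.tag > 28]
27. n13.pre = 13  [D.off + A₀.tag - 40]
28. n14.env = true  [terminal]
29. n15.val = true  [A₀.pre > 12]
30. n15.acc = true  [a.env == true]
31. n15.pre = 15  [A₀.pre * 2 - 11]
32. n16.key = -1  [terminal]
33. n17.pre = false  [false]
34. n18.live = true  [terminal]
35. n17.ok = false  [false]
36. n15.tag = -2  [A.pre - 17]
37. n19.env = 29  [terminal]
38. n13.tag = 1  [A₀.pre * -1 + 14]
39. n0.live = 0  [D.key * -1 + 17]
40. n0.acc = 9  [A₁.tag + 8]
41. n0.fin = 3  [A₁.tag + 2]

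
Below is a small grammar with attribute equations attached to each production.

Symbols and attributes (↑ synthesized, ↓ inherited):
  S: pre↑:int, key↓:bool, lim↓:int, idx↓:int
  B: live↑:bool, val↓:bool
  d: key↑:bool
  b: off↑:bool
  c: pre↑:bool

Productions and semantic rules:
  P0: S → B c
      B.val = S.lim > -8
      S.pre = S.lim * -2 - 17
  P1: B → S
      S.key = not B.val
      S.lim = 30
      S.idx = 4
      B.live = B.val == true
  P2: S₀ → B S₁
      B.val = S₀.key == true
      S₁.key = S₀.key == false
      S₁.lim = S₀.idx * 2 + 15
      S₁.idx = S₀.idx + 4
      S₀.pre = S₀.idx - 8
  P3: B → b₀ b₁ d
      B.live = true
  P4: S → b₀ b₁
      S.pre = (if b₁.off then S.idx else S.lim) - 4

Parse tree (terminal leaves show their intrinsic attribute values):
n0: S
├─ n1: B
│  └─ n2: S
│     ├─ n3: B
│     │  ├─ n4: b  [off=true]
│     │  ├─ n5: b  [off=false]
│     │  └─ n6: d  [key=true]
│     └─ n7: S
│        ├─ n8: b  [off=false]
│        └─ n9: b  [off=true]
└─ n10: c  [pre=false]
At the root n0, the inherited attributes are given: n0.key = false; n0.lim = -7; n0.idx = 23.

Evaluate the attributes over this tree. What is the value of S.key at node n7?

true

1. n0.key = false  [given at root]
2. n0.lim = -7  [given at root]
3. n0.idx = 23  [given at root]
4. n1.val = true  [S.lim > -8]
5. n2.key = false  [not B.val]
6. n2.lim = 30  [30]
7. n2.idx = 4  [4]
8. n3.val = false  [S₀.key == true]
9. n4.off = true  [terminal]
10. n5.off = false  [terminal]
11. n6.key = true  [terminal]
12. n3.live = true  [true]
13. n7.key = true  [S₀.key == false]
14. n7.lim = 23  [S₀.idx * 2 + 15]
15. n7.idx = 8  [S₀.idx + 4]
16. n8.off = false  [terminal]
17. n9.off = true  [terminal]
18. n7.pre = 4  [(if b₁.off then S.idx else S.lim) - 4]
19. n2.pre = -4  [S₀.idx - 8]
20. n1.live = true  [B.val == true]
21. n10.pre = false  [terminal]
22. n0.pre = -3  [S.lim * -2 - 17]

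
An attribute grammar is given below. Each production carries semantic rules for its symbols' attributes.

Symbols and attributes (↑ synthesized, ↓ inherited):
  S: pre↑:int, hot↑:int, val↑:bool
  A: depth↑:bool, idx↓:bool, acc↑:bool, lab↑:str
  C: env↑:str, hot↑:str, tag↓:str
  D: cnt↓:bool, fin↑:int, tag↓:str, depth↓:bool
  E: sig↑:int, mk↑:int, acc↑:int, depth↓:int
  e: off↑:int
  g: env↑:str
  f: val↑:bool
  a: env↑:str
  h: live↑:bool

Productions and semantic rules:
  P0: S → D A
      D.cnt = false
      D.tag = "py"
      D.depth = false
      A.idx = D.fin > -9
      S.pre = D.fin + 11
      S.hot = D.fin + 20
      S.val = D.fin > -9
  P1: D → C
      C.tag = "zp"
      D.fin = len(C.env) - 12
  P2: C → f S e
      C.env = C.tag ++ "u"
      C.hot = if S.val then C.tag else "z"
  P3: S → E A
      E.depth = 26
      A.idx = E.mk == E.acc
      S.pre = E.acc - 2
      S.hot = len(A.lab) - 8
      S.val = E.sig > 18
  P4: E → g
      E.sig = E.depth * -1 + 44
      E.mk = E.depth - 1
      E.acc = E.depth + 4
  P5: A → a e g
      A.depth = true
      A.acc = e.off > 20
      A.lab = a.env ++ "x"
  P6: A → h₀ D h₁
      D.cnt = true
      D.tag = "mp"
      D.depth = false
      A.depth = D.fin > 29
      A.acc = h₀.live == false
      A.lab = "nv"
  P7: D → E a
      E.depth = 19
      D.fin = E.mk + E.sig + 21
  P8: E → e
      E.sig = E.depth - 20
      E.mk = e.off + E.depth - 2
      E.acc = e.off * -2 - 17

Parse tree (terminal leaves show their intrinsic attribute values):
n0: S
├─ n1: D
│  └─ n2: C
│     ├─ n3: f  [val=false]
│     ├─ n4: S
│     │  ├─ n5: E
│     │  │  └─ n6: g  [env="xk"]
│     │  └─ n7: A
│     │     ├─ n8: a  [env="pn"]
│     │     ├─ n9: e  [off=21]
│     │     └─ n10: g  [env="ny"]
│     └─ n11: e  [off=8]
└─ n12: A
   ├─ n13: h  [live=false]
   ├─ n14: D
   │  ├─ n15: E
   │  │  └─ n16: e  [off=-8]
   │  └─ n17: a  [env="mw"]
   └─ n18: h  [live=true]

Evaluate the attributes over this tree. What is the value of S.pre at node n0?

2

1. n1.cnt = false  [false]
2. n1.tag = "py"  ["py"]
3. n1.depth = false  [false]
4. n2.tag = "zp"  ["zp"]
5. n3.val = false  [terminal]
6. n5.depth = 26  [26]
7. n6.env = "xk"  [terminal]
8. n5.sig = 18  [E.depth * -1 + 44]
9. n5.mk = 25  [E.depth - 1]
10. n5.acc = 30  [E.depth + 4]
11. n7.idx = false  [E.mk == E.acc]
12. n8.env = "pn"  [terminal]
13. n9.off = 21  [terminal]
14. n10.env = "ny"  [terminal]
15. n7.depth = true  [true]
16. n7.acc = true  [e.off > 20]
17. n7.lab = "pnx"  [a.env ++ "x"]
18. n4.pre = 28  [E.acc - 2]
19. n4.hot = -5  [len(A.lab) - 8]
20. n4.val = false  [E.sig > 18]
21. n11.off = 8  [terminal]
22. n2.env = "zpu"  [C.tag ++ "u"]
23. n2.hot = "z"  [if S.val then C.tag else "z"]
24. n1.fin = -9  [len(C.env) - 12]
25. n12.idx = false  [D.fin > -9]
26. n13.live = false  [terminal]
27. n14.cnt = true  [true]
28. n14.tag = "mp"  ["mp"]
29. n14.depth = false  [false]
30. n15.depth = 19  [19]
31. n16.off = -8  [terminal]
32. n15.sig = -1  [E.depth - 20]
33. n15.mk = 9  [e.off + E.depth - 2]
34. n15.acc = -1  [e.off * -2 - 17]
35. n17.env = "mw"  [terminal]
36. n14.fin = 29  [E.mk + E.sig + 21]
37. n18.live = true  [terminal]
38. n12.depth = false  [D.fin > 29]
39. n12.acc = true  [h₀.live == false]
40. n12.lab = "nv"  ["nv"]
41. n0.pre = 2  [D.fin + 11]
42. n0.hot = 11  [D.fin + 20]
43. n0.val = false  [D.fin > -9]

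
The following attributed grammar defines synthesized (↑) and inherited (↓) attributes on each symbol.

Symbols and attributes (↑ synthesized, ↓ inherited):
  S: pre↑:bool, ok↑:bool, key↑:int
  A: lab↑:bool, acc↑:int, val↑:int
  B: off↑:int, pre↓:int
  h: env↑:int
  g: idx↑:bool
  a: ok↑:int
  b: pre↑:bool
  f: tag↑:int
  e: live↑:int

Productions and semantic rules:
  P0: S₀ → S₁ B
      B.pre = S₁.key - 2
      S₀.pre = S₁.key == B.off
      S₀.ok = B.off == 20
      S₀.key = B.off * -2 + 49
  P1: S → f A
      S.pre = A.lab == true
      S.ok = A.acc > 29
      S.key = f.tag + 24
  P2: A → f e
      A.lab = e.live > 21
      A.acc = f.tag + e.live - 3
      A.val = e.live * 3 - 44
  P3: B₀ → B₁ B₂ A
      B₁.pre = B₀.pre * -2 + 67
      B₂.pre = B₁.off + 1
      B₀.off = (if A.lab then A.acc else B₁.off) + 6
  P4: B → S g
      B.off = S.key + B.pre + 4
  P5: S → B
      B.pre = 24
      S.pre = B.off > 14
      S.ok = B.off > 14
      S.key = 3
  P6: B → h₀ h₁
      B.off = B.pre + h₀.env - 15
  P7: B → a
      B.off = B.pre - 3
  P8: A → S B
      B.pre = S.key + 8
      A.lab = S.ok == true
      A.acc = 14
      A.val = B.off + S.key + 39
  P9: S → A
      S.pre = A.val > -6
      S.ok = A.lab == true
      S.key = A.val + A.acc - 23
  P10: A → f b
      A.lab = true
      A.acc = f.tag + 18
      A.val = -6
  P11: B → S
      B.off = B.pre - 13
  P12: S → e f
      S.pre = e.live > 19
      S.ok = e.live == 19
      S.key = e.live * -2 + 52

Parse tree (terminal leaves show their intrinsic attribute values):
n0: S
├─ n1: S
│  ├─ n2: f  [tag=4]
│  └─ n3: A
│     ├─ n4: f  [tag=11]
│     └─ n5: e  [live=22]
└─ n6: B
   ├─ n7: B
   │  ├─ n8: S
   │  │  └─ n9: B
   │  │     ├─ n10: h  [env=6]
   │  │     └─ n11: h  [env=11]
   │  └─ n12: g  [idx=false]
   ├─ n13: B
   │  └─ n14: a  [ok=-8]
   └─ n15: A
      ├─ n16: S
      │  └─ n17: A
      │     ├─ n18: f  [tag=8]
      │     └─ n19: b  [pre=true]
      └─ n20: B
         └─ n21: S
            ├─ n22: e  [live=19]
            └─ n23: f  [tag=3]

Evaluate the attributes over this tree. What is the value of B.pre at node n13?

23

1. n2.tag = 4  [terminal]
2. n4.tag = 11  [terminal]
3. n5.live = 22  [terminal]
4. n3.lab = true  [e.live > 21]
5. n3.acc = 30  [f.tag + e.live - 3]
6. n3.val = 22  [e.live * 3 - 44]
7. n1.pre = true  [A.lab == true]
8. n1.ok = true  [A.acc > 29]
9. n1.key = 28  [f.tag + 24]
10. n6.pre = 26  [S₁.key - 2]
11. n7.pre = 15  [B₀.pre * -2 + 67]
12. n9.pre = 24  [24]
13. n10.env = 6  [terminal]
14. n11.env = 11  [terminal]
15. n9.off = 15  [B.pre + h₀.env - 15]
16. n8.pre = true  [B.off > 14]
17. n8.ok = true  [B.off > 14]
18. n8.key = 3  [3]
19. n12.idx = false  [terminal]
20. n7.off = 22  [S.key + B.pre + 4]
21. n13.pre = 23  [B₁.off + 1]
22. n14.ok = -8  [terminal]
23. n13.off = 20  [B.pre - 3]
24. n18.tag = 8  [terminal]
25. n19.pre = true  [terminal]
26. n17.lab = true  [true]
27. n17.acc = 26  [f.tag + 18]
28. n17.val = -6  [-6]
29. n16.pre = false  [A.val > -6]
30. n16.ok = true  [A.lab == true]
31. n16.key = -3  [A.val + A.acc - 23]
32. n20.pre = 5  [S.key + 8]
33. n22.live = 19  [terminal]
34. n23.tag = 3  [terminal]
35. n21.pre = false  [e.live > 19]
36. n21.ok = true  [e.live == 19]
37. n21.key = 14  [e.live * -2 + 52]
38. n20.off = -8  [B.pre - 13]
39. n15.lab = true  [S.ok == true]
40. n15.acc = 14  [14]
41. n15.val = 28  [B.off + S.key + 39]
42. n6.off = 20  [(if A.lab then A.acc else B₁.off) + 6]
43. n0.pre = false  [S₁.key == B.off]
44. n0.ok = true  [B.off == 20]
45. n0.key = 9  [B.off * -2 + 49]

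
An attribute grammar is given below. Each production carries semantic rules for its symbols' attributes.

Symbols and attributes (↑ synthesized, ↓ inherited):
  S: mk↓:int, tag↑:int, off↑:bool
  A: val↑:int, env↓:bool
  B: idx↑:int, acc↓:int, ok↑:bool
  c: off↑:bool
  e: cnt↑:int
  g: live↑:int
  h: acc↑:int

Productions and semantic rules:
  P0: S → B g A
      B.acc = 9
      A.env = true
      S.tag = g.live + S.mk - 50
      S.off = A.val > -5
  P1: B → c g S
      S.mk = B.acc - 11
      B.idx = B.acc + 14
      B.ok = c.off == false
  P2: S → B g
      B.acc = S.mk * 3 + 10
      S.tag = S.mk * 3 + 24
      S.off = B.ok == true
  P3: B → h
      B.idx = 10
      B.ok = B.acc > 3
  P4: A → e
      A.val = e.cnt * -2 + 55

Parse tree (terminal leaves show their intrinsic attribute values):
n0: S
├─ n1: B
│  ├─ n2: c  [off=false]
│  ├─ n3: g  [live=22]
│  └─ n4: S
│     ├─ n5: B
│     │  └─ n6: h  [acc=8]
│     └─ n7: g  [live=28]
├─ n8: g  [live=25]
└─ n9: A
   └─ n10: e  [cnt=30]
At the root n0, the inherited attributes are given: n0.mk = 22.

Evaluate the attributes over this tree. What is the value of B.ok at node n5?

true

1. n0.mk = 22  [given at root]
2. n1.acc = 9  [9]
3. n2.off = false  [terminal]
4. n3.live = 22  [terminal]
5. n4.mk = -2  [B.acc - 11]
6. n5.acc = 4  [S.mk * 3 + 10]
7. n6.acc = 8  [terminal]
8. n5.idx = 10  [10]
9. n5.ok = true  [B.acc > 3]
10. n7.live = 28  [terminal]
11. n4.tag = 18  [S.mk * 3 + 24]
12. n4.off = true  [B.ok == true]
13. n1.idx = 23  [B.acc + 14]
14. n1.ok = true  [c.off == false]
15. n8.live = 25  [terminal]
16. n9.env = true  [true]
17. n10.cnt = 30  [terminal]
18. n9.val = -5  [e.cnt * -2 + 55]
19. n0.tag = -3  [g.live + S.mk - 50]
20. n0.off = false  [A.val > -5]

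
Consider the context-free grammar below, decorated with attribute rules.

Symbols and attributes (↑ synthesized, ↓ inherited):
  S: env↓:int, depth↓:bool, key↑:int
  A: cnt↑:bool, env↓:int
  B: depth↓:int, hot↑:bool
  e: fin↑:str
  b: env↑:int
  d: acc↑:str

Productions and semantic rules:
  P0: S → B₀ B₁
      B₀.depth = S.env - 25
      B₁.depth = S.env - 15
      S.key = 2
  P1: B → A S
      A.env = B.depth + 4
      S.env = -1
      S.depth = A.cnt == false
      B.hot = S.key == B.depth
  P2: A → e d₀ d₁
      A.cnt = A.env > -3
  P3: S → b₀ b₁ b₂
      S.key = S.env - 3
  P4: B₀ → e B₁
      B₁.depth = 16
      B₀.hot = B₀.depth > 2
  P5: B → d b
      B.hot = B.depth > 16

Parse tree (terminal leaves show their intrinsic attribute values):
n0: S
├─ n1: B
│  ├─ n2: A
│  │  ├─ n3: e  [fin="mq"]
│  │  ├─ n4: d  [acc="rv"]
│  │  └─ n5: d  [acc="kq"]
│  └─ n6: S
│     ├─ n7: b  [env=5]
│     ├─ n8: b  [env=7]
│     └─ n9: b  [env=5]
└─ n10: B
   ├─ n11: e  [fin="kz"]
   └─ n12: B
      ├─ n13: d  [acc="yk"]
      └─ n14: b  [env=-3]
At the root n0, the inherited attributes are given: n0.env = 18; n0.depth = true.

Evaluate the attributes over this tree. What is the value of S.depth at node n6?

true

1. n0.env = 18  [given at root]
2. n0.depth = true  [given at root]
3. n1.depth = -7  [S.env - 25]
4. n2.env = -3  [B.depth + 4]
5. n3.fin = "mq"  [terminal]
6. n4.acc = "rv"  [terminal]
7. n5.acc = "kq"  [terminal]
8. n2.cnt = false  [A.env > -3]
9. n6.env = -1  [-1]
10. n6.depth = true  [A.cnt == false]
11. n7.env = 5  [terminal]
12. n8.env = 7  [terminal]
13. n9.env = 5  [terminal]
14. n6.key = -4  [S.env - 3]
15. n1.hot = false  [S.key == B.depth]
16. n10.depth = 3  [S.env - 15]
17. n11.fin = "kz"  [terminal]
18. n12.depth = 16  [16]
19. n13.acc = "yk"  [terminal]
20. n14.env = -3  [terminal]
21. n12.hot = false  [B.depth > 16]
22. n10.hot = true  [B₀.depth > 2]
23. n0.key = 2  [2]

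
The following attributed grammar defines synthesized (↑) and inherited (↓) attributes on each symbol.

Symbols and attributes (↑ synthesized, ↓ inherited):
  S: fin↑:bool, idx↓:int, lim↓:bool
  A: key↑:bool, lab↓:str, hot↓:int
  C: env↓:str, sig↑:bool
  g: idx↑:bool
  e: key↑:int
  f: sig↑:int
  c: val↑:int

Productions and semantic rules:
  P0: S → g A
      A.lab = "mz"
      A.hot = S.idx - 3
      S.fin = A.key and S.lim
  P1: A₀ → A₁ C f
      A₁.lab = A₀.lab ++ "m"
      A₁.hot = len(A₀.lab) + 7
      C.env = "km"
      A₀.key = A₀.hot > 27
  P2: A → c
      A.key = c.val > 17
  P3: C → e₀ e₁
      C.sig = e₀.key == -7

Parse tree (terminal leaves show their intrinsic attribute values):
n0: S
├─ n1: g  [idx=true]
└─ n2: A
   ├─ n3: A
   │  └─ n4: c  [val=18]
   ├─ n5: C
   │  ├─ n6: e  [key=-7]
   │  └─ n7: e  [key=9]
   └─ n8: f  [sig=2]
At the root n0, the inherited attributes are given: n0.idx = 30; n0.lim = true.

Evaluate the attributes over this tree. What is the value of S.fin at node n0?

false

1. n0.idx = 30  [given at root]
2. n0.lim = true  [given at root]
3. n1.idx = true  [terminal]
4. n2.lab = "mz"  ["mz"]
5. n2.hot = 27  [S.idx - 3]
6. n3.lab = "mzm"  [A₀.lab ++ "m"]
7. n3.hot = 9  [len(A₀.lab) + 7]
8. n4.val = 18  [terminal]
9. n3.key = true  [c.val > 17]
10. n5.env = "km"  ["km"]
11. n6.key = -7  [terminal]
12. n7.key = 9  [terminal]
13. n5.sig = true  [e₀.key == -7]
14. n8.sig = 2  [terminal]
15. n2.key = false  [A₀.hot > 27]
16. n0.fin = false  [A.key and S.lim]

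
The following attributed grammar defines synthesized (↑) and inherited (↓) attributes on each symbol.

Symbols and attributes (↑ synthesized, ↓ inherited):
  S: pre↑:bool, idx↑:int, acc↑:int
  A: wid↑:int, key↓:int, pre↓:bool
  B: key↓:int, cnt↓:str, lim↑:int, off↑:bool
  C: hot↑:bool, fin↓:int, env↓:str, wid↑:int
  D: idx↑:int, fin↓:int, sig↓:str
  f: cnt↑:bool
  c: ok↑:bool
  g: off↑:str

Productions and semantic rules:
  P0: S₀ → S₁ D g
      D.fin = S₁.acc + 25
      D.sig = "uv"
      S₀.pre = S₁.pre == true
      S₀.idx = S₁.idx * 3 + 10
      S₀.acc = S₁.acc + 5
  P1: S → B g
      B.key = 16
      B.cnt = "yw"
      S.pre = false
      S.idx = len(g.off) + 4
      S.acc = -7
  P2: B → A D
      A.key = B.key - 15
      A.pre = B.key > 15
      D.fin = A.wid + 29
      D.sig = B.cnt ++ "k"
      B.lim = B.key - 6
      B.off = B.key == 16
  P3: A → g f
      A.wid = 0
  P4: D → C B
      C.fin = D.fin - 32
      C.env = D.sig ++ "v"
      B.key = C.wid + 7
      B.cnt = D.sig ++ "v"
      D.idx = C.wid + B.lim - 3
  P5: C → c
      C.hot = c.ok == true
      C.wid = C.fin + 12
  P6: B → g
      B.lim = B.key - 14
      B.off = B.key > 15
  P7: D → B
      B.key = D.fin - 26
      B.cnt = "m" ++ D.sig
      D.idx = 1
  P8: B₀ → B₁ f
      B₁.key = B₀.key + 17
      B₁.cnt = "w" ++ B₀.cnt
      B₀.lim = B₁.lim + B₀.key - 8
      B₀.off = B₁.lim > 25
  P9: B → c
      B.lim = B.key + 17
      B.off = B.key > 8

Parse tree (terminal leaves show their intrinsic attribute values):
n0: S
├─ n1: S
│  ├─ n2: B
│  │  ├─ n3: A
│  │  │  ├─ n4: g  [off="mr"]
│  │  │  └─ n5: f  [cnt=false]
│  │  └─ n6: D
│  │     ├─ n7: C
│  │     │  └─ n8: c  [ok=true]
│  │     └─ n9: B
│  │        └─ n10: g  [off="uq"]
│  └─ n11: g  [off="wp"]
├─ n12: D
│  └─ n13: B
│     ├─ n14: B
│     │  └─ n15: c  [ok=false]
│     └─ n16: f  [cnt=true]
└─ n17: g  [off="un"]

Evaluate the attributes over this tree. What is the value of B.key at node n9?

1. n2.key = 16  [16]
2. n2.cnt = "yw"  ["yw"]
3. n3.key = 1  [B.key - 15]
4. n3.pre = true  [B.key > 15]
5. n4.off = "mr"  [terminal]
6. n5.cnt = false  [terminal]
7. n3.wid = 0  [0]
8. n6.fin = 29  [A.wid + 29]
9. n6.sig = "ywk"  [B.cnt ++ "k"]
10. n7.fin = -3  [D.fin - 32]
11. n7.env = "ywkv"  [D.sig ++ "v"]
12. n8.ok = true  [terminal]
13. n7.hot = true  [c.ok == true]
14. n7.wid = 9  [C.fin + 12]
15. n9.key = 16  [C.wid + 7]
16. n9.cnt = "ywkv"  [D.sig ++ "v"]
17. n10.off = "uq"  [terminal]
18. n9.lim = 2  [B.key - 14]
19. n9.off = true  [B.key > 15]
20. n6.idx = 8  [C.wid + B.lim - 3]
21. n2.lim = 10  [B.key - 6]
22. n2.off = true  [B.key == 16]
23. n11.off = "wp"  [terminal]
24. n1.pre = false  [false]
25. n1.idx = 6  [len(g.off) + 4]
26. n1.acc = -7  [-7]
27. n12.fin = 18  [S₁.acc + 25]
28. n12.sig = "uv"  ["uv"]
29. n13.key = -8  [D.fin - 26]
30. n13.cnt = "muv"  ["m" ++ D.sig]
31. n14.key = 9  [B₀.key + 17]
32. n14.cnt = "wmuv"  ["w" ++ B₀.cnt]
33. n15.ok = false  [terminal]
34. n14.lim = 26  [B.key + 17]
35. n14.off = true  [B.key > 8]
36. n16.cnt = true  [terminal]
37. n13.lim = 10  [B₁.lim + B₀.key - 8]
38. n13.off = true  [B₁.lim > 25]
39. n12.idx = 1  [1]
40. n17.off = "un"  [terminal]
41. n0.pre = false  [S₁.pre == true]
42. n0.idx = 28  [S₁.idx * 3 + 10]
43. n0.acc = -2  [S₁.acc + 5]

16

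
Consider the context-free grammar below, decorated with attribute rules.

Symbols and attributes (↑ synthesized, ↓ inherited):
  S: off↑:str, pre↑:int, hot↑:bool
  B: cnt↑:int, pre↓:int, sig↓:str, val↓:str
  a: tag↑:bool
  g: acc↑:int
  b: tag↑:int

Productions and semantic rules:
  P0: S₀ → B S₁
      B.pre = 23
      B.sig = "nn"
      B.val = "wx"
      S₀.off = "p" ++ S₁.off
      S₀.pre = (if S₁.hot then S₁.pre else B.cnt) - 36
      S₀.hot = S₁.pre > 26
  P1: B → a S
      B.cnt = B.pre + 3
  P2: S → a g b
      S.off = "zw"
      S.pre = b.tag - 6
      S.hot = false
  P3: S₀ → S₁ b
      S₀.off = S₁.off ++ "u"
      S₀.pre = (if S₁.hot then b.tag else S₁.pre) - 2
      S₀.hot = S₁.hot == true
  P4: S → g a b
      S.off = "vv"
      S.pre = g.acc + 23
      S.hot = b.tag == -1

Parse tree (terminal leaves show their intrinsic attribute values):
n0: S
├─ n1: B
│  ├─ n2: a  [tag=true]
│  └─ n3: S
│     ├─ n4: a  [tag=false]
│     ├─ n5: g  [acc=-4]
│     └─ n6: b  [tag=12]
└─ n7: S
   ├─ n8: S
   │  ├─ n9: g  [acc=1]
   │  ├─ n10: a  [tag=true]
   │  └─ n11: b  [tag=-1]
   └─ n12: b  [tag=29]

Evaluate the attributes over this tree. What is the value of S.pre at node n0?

-9

1. n1.pre = 23  [23]
2. n1.sig = "nn"  ["nn"]
3. n1.val = "wx"  ["wx"]
4. n2.tag = true  [terminal]
5. n4.tag = false  [terminal]
6. n5.acc = -4  [terminal]
7. n6.tag = 12  [terminal]
8. n3.off = "zw"  ["zw"]
9. n3.pre = 6  [b.tag - 6]
10. n3.hot = false  [false]
11. n1.cnt = 26  [B.pre + 3]
12. n9.acc = 1  [terminal]
13. n10.tag = true  [terminal]
14. n11.tag = -1  [terminal]
15. n8.off = "vv"  ["vv"]
16. n8.pre = 24  [g.acc + 23]
17. n8.hot = true  [b.tag == -1]
18. n12.tag = 29  [terminal]
19. n7.off = "vvu"  [S₁.off ++ "u"]
20. n7.pre = 27  [(if S₁.hot then b.tag else S₁.pre) - 2]
21. n7.hot = true  [S₁.hot == true]
22. n0.off = "pvvu"  ["p" ++ S₁.off]
23. n0.pre = -9  [(if S₁.hot then S₁.pre else B.cnt) - 36]
24. n0.hot = true  [S₁.pre > 26]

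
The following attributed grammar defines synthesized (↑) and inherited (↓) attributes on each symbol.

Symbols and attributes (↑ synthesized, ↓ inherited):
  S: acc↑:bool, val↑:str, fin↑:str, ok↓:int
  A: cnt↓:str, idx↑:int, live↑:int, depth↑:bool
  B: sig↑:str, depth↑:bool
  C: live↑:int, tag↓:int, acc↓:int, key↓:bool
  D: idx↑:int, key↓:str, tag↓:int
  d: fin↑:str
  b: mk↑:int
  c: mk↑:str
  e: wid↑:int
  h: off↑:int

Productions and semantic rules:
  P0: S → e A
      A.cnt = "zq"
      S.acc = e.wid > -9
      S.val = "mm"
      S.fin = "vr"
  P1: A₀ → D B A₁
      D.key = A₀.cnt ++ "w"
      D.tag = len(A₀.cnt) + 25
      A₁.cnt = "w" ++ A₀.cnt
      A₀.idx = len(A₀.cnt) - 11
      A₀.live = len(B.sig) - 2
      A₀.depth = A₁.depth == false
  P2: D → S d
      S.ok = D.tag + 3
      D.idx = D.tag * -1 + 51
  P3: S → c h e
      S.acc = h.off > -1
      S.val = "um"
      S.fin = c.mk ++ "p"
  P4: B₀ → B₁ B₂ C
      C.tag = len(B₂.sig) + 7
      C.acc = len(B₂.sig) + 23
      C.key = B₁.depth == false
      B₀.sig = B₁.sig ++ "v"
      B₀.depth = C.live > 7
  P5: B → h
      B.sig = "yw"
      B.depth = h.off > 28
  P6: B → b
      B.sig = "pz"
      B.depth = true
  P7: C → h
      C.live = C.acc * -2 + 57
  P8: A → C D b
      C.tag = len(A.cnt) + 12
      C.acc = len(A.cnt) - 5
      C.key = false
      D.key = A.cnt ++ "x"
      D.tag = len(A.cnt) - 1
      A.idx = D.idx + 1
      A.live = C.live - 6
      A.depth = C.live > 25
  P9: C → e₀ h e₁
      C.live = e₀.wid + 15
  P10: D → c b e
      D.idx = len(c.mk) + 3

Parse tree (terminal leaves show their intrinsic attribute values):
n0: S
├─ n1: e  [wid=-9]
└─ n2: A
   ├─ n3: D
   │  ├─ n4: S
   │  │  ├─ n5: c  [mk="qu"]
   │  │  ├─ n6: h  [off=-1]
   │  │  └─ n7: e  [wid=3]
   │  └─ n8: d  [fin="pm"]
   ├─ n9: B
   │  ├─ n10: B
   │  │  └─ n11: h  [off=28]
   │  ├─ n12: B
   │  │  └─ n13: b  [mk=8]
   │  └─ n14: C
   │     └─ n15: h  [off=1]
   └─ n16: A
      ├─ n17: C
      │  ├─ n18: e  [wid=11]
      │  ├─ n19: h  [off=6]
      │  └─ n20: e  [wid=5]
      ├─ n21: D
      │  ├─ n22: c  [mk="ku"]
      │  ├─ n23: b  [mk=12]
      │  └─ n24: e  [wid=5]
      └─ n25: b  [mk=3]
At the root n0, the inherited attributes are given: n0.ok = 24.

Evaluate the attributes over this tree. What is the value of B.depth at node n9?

1. n0.ok = 24  [given at root]
2. n1.wid = -9  [terminal]
3. n2.cnt = "zq"  ["zq"]
4. n3.key = "zqw"  [A₀.cnt ++ "w"]
5. n3.tag = 27  [len(A₀.cnt) + 25]
6. n4.ok = 30  [D.tag + 3]
7. n5.mk = "qu"  [terminal]
8. n6.off = -1  [terminal]
9. n7.wid = 3  [terminal]
10. n4.acc = false  [h.off > -1]
11. n4.val = "um"  ["um"]
12. n4.fin = "qup"  [c.mk ++ "p"]
13. n8.fin = "pm"  [terminal]
14. n3.idx = 24  [D.tag * -1 + 51]
15. n11.off = 28  [terminal]
16. n10.sig = "yw"  ["yw"]
17. n10.depth = false  [h.off > 28]
18. n13.mk = 8  [terminal]
19. n12.sig = "pz"  ["pz"]
20. n12.depth = true  [true]
21. n14.tag = 9  [len(B₂.sig) + 7]
22. n14.acc = 25  [len(B₂.sig) + 23]
23. n14.key = true  [B₁.depth == false]
24. n15.off = 1  [terminal]
25. n14.live = 7  [C.acc * -2 + 57]
26. n9.sig = "ywv"  [B₁.sig ++ "v"]
27. n9.depth = false  [C.live > 7]
28. n16.cnt = "wzq"  ["w" ++ A₀.cnt]
29. n17.tag = 15  [len(A.cnt) + 12]
30. n17.acc = -2  [len(A.cnt) - 5]
31. n17.key = false  [false]
32. n18.wid = 11  [terminal]
33. n19.off = 6  [terminal]
34. n20.wid = 5  [terminal]
35. n17.live = 26  [e₀.wid + 15]
36. n21.key = "wzqx"  [A.cnt ++ "x"]
37. n21.tag = 2  [len(A.cnt) - 1]
38. n22.mk = "ku"  [terminal]
39. n23.mk = 12  [terminal]
40. n24.wid = 5  [terminal]
41. n21.idx = 5  [len(c.mk) + 3]
42. n25.mk = 3  [terminal]
43. n16.idx = 6  [D.idx + 1]
44. n16.live = 20  [C.live - 6]
45. n16.depth = true  [C.live > 25]
46. n2.idx = -9  [len(A₀.cnt) - 11]
47. n2.live = 1  [len(B.sig) - 2]
48. n2.depth = false  [A₁.depth == false]
49. n0.acc = false  [e.wid > -9]
50. n0.val = "mm"  ["mm"]
51. n0.fin = "vr"  ["vr"]

false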